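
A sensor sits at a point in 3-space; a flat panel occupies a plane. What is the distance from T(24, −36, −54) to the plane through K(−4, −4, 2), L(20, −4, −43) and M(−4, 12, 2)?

KL = (24, 0, −45) and KM = (0, 16, 0), so a normal is n = KL × KM = (720, 0, 384).
n = (720, 0, 384); n·P − (-2112) = -1344; |n| = 816; distance = 1344/816 = 28/17.

28/17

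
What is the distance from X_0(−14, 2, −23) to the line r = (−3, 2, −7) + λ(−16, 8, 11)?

Direction vector d = (−16, 8, 11).
AP = (−11, 0, −16); AP·d = 0, |AP|² = 377, |d|² = 441.
distance² = |AP|² − (AP·d)²/|d|² = 377 − 0/441 = 377, so the distance is √377.

√377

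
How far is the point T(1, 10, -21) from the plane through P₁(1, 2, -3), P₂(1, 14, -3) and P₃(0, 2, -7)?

18/√17

P₁P₂ = (0, 12, 0) and P₁P₃ = (-1, 0, -4), so a normal is n = P₁P₂ × P₁P₃ = (-48, 0, 12).
Then n·(1, 10, -21) - (-84) = -216.
|n| = √(2304 + 0 + 144) = 12√17, so the distance is |-216|/(12√17) = 18√17/17.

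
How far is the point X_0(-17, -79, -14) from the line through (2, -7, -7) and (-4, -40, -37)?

A direction vector is d = (-6, -33, -30).
AP = (-19, -72, -7), and AP × d = (1929, -528, 195).
|AP × d|² = 4037850 and |d|² = 2025, so the distance is √(4037850/2025) = √1994.

√1994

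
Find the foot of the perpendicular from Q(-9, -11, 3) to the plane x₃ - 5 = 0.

The perpendicular from Q has direction n = (0, 0, 1): r = (-9, -11, 3) + μ(0, 0, 1).
Substitute into the plane: n·(Q + μn) = 5 gives 3 + 1μ = 5, so μ = 2.
Foot = (-9, -11, 3) + 2·(0, 0, 1) = (-9, -11, 5).

(-9, -11, 5)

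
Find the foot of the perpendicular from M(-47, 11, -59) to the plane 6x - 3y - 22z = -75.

n = (6, -3, -22), |n|² = 529, and n·M − (-75) = 1058.
t = 1058/529 = 2, so the foot is M − t·n = (-47, 11, -59) − 2·(6, -3, -22) = (-59, 17, -15).

(-59, 17, -15)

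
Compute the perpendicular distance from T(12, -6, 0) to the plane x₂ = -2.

Normal vector n = (0, 1, 0), and n·(12, -6, 0) - (-2) = -4.
|n| = √(0 + 1 + 0) = 1, so the distance is |-4|/1 = 4.

4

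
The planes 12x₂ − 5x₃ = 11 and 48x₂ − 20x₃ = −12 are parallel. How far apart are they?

Divide the second equation by 4 to match normals: 12x₂ − 5x₃ = -3.
Both planes have normal n = (0, 12, −5), |n| = 13. Any point on the first plane is at distance |(-3) − 11|/|n| = 14/13 from the second.

14/13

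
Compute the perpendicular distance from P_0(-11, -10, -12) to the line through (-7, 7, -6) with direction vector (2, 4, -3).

15

Direction vector d = (2, 4, -3).
AP = (-4, -17, -6); AP·d = -58, |AP|² = 341, |d|² = 29.
distance² = |AP|² − (AP·d)²/|d|² = 341 − 3364/29 = 225, so the distance is 15.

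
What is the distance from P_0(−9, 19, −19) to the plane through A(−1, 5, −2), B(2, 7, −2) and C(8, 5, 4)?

7/√22

AB = (3, 2, 0) and AC = (9, 0, 6), so a normal is n = AB × AC = (12, −18, −18).
Then n·(−9, 19, −19) − (−66) = −42.
|n| = √(144 + 324 + 324) = 6√22, so the distance is |-42|/(6√22) = 7/√22.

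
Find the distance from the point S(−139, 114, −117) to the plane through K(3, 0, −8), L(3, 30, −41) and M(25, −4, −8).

KL = (0, 30, −33) and KM = (22, −4, 0), so a normal is n = KL × KM = (−132, −726, −660).
Then n·(−139, 114, −117) − 4884 = 7920.
|n| = √(17424 + 527076 + 435600) = 990, so the distance is |7920|/990 = 8.

8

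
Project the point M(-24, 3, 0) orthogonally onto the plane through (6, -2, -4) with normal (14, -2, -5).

(4, -1, -10)

n = (14, -2, -5), |n|² = 225, and n·M − 108 = -450.
t = -450/225 = -2, so the foot is M − t·n = (-24, 3, 0) − (-2)·(14, -2, -5) = (4, -1, -10).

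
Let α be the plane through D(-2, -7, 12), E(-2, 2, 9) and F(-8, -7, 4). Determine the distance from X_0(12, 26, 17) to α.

8/√26

DE = (0, 9, -3) and DF = (-6, 0, -8), so a normal is n = DE × DF = (-72, 18, 54).
n = (-72, 18, 54); n·P − 666 = -144; |n| = 18√26; distance = 144/(18√26) = 4√26/13.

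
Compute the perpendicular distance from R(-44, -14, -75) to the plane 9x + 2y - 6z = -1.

27/11

Normal vector n = (9, 2, -6), and n·(-44, -14, -75) - (-1) = 27.
|n| = √(81 + 4 + 36) = 11, so the distance is |27|/11 = 27/11.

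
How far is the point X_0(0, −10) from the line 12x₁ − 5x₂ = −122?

The normal to the line is n = (12, −5) with |n| = 13.
|n·X_0 − (-122)| = |50 − (-122)| = 172, so the distance is 172/13.

172/13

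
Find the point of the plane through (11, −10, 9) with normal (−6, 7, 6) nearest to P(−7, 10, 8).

The perpendicular from P has direction n = (−6, 7, 6): r = (−7, 10, 8) + λ(−6, 7, 6).
Substitute into the plane: n·(P + λn) = -82 gives 160 + 121λ = -82, so λ = -2.
Foot = (−7, 10, 8) + (-2)·(−6, 7, 6) = (5, −4, −4).

(5, -4, -4)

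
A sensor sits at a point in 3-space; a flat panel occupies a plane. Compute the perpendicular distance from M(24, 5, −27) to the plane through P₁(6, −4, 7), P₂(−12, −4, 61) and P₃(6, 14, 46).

3/23

P₁P₂ = (−18, 0, 54) and P₁P₃ = (0, 18, 39), so a normal is n = P₁P₂ × P₁P₃ = (−972, 702, −324).
Then n·(24, 5, −27) − (−10908) = −162.
|n| = √(944784 + 492804 + 104976) = 1242, so the distance is |-162|/1242 = 3/23.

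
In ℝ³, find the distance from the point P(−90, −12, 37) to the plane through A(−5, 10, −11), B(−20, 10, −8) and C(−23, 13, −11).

AB = (−15, 0, 3) and AC = (−18, 3, 0), so a normal is n = AB × AC = (−9, −54, −45).
d = |(-9)·(-90) + (-54)·(-12) + (-45)·37 − 0| / √(81 + 2916 + 2025) = |-207| / (9√62) = 23/√62.

23/√62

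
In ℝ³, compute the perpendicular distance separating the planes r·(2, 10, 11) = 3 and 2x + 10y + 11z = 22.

19/15

With common normal n = (2, 10, 11) (|n| = 15), the distance is |3 − 22|/|n| = 19/15.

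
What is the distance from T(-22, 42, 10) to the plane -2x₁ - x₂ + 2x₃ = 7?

d = |(-2)·(-22) + (-1)·42 + 2·10 − 7| / √(4 + 1 + 4) = |15| / 3 = 5.

5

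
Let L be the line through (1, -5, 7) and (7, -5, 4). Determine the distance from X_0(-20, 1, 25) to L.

9

A direction vector is d = (6, 0, -3).
AP = (-21, 6, 18); AP·d = -180, |AP|² = 801, |d|² = 45.
distance² = |AP|² − (AP·d)²/|d|² = 801 − 32400/45 = 81, so the distance is 9.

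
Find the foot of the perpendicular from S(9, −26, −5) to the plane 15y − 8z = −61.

The perpendicular from S has direction n = (0, 15, −8): r = (9, −26, −5) + μ(0, 15, −8).
Substitute into the plane: n·(S + μn) = -61 gives -350 + 289μ = -61, so μ = 1.
Foot = (9, −26, −5) + 1·(0, 15, −8) = (9, −11, −13).

(9, -11, -13)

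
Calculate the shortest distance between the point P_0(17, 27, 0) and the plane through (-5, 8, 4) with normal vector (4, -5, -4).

The plane has equation n·(r − (-5, 8, 4)) = 0, i.e. n·r = -76.
d = |4·17 + (-5)·27 + (-4)·0 − (-76)| / √(16 + 25 + 16) = |9| / √57 = 3√57/19.

3√57/19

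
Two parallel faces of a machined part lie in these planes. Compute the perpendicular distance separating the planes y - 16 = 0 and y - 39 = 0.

23

Both planes have normal n = (0, 1, 0), |n| = 1. Any point on the first plane is at distance |39 − 16|/|n| = 23/1 = 23 from the second.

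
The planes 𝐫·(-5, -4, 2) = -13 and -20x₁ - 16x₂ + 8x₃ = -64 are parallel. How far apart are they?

Divide the second equation by 4 to match normals: -5x₁ - 4x₂ + 2x₃ = -16.
With common normal n = (-5, -4, 2) (|n| = 3√5), the distance is |(-13) − (-16)|/|n| = 3/(3√5) = 1/√5.

√5/5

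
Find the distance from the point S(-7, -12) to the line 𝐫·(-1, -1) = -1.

10√2

d = |(-1)·(-7) + (-1)·(-12) − (-1)| / √(1 + 1) = |20|/√2 = 10√2.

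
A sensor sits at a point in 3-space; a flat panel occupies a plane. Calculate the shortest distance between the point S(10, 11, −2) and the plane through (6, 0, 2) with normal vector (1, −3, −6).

The plane has equation n·(r − (6, 0, 2)) = 0, i.e. n·r = -6.
n = (1, −3, −6); n·P − (-6) = -5; |n| = √46; distance = 5/√46 = 5√46/46.

5√46/46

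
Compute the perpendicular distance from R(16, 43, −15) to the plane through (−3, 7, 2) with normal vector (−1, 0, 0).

19

The plane has equation n·(r − (−3, 7, 2)) = 0, i.e. n·r = 3.
d = |(-1)·16 − 3| / √(1 + 0 + 0) = |-19| / 1 = 19.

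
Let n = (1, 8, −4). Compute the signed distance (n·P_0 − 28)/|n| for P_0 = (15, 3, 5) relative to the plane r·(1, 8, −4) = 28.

n·P_0 − 28 = -9.
|n| = 9, so the signed distance is -9/9 = -1.

-1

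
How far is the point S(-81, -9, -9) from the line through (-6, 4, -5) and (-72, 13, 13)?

√1049

A direction vector is d = (-66, 9, 18).
AP = (-75, -13, -4); AP·d = 4761, |AP|² = 5810, |d|² = 4761.
distance² = |AP|² − (AP·d)²/|d|² = 5810 − 22667121/4761 = 1049, so the distance is √1049.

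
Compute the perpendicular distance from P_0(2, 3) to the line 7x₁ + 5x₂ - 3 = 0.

d = |7·2 + 5·3 − 3| / √(49 + 25) = |26|/√74 = 13√74/37.

13√74/37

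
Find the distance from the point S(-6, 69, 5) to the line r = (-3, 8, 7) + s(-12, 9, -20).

Direction vector d = (-12, 9, -20).
AP = (-3, 61, -2), and AP × d = (-1202, -36, 705).
|AP × d|² = 1943125 and |d|² = 625, so the distance is √(1943125/625) = √3109.

√3109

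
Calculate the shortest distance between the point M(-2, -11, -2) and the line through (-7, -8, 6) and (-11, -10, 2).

A direction vector is d = (-4, -2, -4).
AP = (5, -3, -8), and AP × d = (-4, 52, -22).
|AP × d|² = 3204 and |d|² = 36, so the distance is √(3204/36) = √89.

√89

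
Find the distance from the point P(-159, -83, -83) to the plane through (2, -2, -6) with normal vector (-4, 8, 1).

9

The plane has equation n·(r − (2, -2, -6)) = 0, i.e. n·r = -30.
d = |(-4)·(-159) + 8·(-83) + 1·(-83) − (-30)| / √(16 + 64 + 1) = |-81| / 9 = 9.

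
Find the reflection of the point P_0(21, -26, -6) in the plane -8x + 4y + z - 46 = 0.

(-43, 6, 2)

With n = (-8, 4, 1), the signed offset is (n·P_0 − 46)/|n|² = -324/81 = -4.
P_0' = P_0 − 2t·n = (21, -26, -6) − (-8)·(-8, 4, 1) = (-43, 6, 2).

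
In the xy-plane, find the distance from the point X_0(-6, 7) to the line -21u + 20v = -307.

573/29

The normal to the line is n = (-21, 20) with |n| = 29.
|n·X_0 − (-307)| = |266 − (-307)| = 573, so the distance is 573/29.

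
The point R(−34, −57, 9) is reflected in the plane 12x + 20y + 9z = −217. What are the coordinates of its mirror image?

(14, 23, 45)

n = (12, 20, 9), |n|² = 625, n·R − (-217) = -1250, so t = -1250/625 = -2.
Foot F = R − (-2)·n = (−10, −17, 27); the reflection is 2F − R = (14, 23, 45).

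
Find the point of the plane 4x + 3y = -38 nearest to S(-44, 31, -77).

(-184/5, 182/5, -77)

n = (4, 3, 0), |n|² = 25, and n·S − (-38) = -45.
t = -45/25 = -9/5, so the foot is S − t·n = (-44, 31, -77) − (-9/5)·(4, 3, 0) = (-184/5, 182/5, -77).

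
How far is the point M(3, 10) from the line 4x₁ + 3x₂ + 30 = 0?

d = |4·3 + 3·10 − (-30)| / √(16 + 9) = |72|/5 = 72/5.

72/5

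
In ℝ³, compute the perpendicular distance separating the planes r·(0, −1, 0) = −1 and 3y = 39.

Divide the second equation by -3 to match normals: −y = -13.
Both planes have normal n = (0, −1, 0), |n| = 1. Any point on the first plane is at distance |(-13) − (-1)|/|n| = 12/1 = 12 from the second.

12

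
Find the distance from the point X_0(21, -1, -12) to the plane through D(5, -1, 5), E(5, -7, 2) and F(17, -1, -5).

DE = (0, -6, -3) and DF = (12, 0, -10), so a normal is n = DE × DF = (60, -36, 72).
Then n·(21, -1, -12) - 696 = -264.
|n| = √(3600 + 1296 + 5184) = 12√70, so the distance is |-264|/(12√70) = 22/√70.

22/√70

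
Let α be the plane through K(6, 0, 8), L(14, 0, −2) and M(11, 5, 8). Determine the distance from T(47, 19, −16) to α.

14/√66

KL = (8, 0, −10) and KM = (5, 5, 0), so a normal is n = KL × KM = (50, −50, 40).
Then n·(47, 19, −16) − 620 = 140.
|n| = √(2500 + 2500 + 1600) = 10√66, so the distance is |140|/(10√66) = 7√66/33.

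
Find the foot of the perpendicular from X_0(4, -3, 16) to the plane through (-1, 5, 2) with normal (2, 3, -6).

(8, 3, 4)

n = (2, 3, -6), |n|² = 49, and n·X_0 − 1 = -98.
t = -98/49 = -2, so the foot is X_0 − t·n = (4, -3, 16) − (-2)·(2, 3, -6) = (8, 3, 4).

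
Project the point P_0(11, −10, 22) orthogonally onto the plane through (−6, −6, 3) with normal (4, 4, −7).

n = (4, 4, −7), |n|² = 81, and n·P_0 − (-69) = -81.
t = -81/81 = -1, so the foot is P_0 − t·n = (11, −10, 22) − (-1)·(4, 4, −7) = (15, −6, 15).

(15, -6, 15)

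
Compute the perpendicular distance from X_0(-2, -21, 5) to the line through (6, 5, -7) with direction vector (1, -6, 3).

Direction vector d = (1, -6, 3).
AP = (-8, -26, 12), and AP × d = (-6, 36, 74).
|AP × d|² = 6808 and |d|² = 46, so the distance is √(6808/46) = √148 = 2√37.

2√37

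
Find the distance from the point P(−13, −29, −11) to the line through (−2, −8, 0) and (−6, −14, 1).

A direction vector is d = (−4, −6, 1).
AP = (−11, −21, −11), and AP × d = (−87, 55, −18).
|AP × d|² = 10918 and |d|² = 53, so the distance is √(10918/53) = √206.

√206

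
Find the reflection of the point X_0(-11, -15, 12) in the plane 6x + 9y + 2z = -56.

With n = (6, 9, 2), the signed offset is (n·X_0 − (-56))/|n|² = -121/121 = -1.
X_0' = X_0 − 2t·n = (-11, -15, 12) − (-2)·(6, 9, 2) = (1, 3, 16).

(1, 3, 16)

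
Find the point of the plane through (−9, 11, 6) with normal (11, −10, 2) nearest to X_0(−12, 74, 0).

The perpendicular from X_0 has direction n = (11, −10, 2): r = (−12, 74, 0) + t(11, −10, 2).
Substitute into the plane: n·(X_0 + tn) = -197 gives -872 + 225t = -197, so t = 3.
Foot = (−12, 74, 0) + 3·(11, −10, 2) = (21, 44, 6).

(21, 44, 6)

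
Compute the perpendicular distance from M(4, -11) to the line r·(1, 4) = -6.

2√17

The normal to the line is n = (1, 4) with |n| = √17.
|n·M − (-6)| = |-40 − (-6)| = 34, so the distance is 34/√17 = 2√17.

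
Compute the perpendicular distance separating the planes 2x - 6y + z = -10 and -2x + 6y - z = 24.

14/√41

Divide the second equation by -1 to match normals: 2x - 6y + z = -24.
Both planes have normal n = (2, -6, 1), |n| = √41. Any point on the first plane is at distance |(-24) − (-10)|/|n| = 14/√41 from the second.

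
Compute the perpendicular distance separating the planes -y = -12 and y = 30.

18

Divide the second equation by -1 to match normals: -y = -30.
Both planes have normal n = (0, -1, 0), |n| = 1. Any point on the first plane is at distance |(-30) − (-12)|/|n| = 18/1 = 18 from the second.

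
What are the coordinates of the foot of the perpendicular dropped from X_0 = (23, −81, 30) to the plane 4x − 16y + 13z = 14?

(7, -17, -22)

The perpendicular from X_0 has direction n = (4, −16, 13): r = (23, −81, 30) + μ(4, −16, 13).
Substitute into the plane: n·(X_0 + μn) = 14 gives 1778 + 441μ = 14, so μ = -4.
Foot = (23, −81, 30) + (-4)·(4, −16, 13) = (7, −17, −22).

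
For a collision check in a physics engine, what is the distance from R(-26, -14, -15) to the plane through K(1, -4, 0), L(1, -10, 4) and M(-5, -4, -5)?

5/√77

KL = (0, -6, 4) and KM = (-6, 0, -5), so a normal is n = KL × KM = (30, -24, -36).
Then n·(-26, -14, -15) - 126 = -30.
|n| = √(900 + 576 + 1296) = 6√77, so the distance is |-30|/(6√77) = 5/√77.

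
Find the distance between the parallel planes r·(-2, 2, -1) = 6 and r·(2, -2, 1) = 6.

Divide the second equation by -1 to match normals: -2x + 2y - z = -6.
With common normal n = (-2, 2, -1) (|n| = 3), the distance is |6 − (-6)|/|n| = 12/3 = 4.

4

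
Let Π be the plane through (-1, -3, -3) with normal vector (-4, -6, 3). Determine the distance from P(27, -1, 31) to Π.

22√61/61

The plane has equation n·(r − (-1, -3, -3)) = 0, i.e. n·r = 13.
Then n·(27, -1, 31) - 13 = -22.
|n| = √(16 + 36 + 9) = √61, so the distance is |-22|/√61 = 22√61/61.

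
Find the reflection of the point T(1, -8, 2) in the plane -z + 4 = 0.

(1, -8, 6)

With n = (0, 0, -1), the signed offset is (n·T − (-4))/|n|² = 2/1 = 2.
T' = T − 2t·n = (1, -8, 2) − 4·(0, 0, -1) = (1, -8, 6).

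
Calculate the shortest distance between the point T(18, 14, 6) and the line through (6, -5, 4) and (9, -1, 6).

A direction vector is d = (3, 4, 2).
AP = (12, 19, 2), and AP × d = (30, -18, -9).
|AP × d|² = 1305 and |d|² = 29, so the distance is √(1305/29) = √45 = 3√5.

3√5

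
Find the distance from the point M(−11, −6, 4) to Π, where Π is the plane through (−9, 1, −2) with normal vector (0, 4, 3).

2

The plane has equation n·(r − (−9, 1, −2)) = 0, i.e. n·r = -2.
n = (0, 4, 3); n·P − (-2) = -10; |n| = 5; distance = 10/5 = 2.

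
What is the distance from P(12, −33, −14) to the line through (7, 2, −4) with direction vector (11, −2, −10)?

Direction vector d = (11, −2, −10).
AP = (5, −35, −10); AP·d = 225, |AP|² = 1350, |d|² = 225.
distance² = |AP|² − (AP·d)²/|d|² = 1350 − 50625/225 = 1125, so the distance is 15√5.

15√5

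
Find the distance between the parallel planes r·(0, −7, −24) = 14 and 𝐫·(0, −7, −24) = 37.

Both planes have normal n = (0, −7, −24), |n| = 25. Any point on the first plane is at distance |37 − 14|/|n| = 23/25 from the second.

23/25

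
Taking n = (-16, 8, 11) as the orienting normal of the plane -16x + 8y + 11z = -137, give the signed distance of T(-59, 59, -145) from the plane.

n·T − (-137) = -42.
|n| = 21, so the signed distance is -42/21 = -2.

-2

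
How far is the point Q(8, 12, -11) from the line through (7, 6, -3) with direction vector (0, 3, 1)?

Direction vector d = (0, 3, 1).
AP = (1, 6, -8), and AP × d = (30, -1, 3).
|AP × d|² = 910 and |d|² = 10, so the distance is √(910/10) = √91.

√91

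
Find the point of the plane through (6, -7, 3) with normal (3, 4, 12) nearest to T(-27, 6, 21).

(-30, 2, 9)

n = (3, 4, 12), |n|² = 169, and n·T − 26 = 169.
t = 169/169 = 1, so the foot is T − t·n = (-27, 6, 21) − 1·(3, 4, 12) = (-30, 2, 9).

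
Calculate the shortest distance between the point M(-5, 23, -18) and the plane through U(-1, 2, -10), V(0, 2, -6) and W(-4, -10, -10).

UV = (1, 0, 4) and UW = (-3, -12, 0), so a normal is n = UV × UW = (48, -12, -12).
d = |48·(-5) + (-12)·23 + (-12)·(-18) − 48| / √(2304 + 144 + 144) = |-348| / (36√2) = 29/(3√2).

29√2/6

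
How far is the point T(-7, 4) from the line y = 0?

4

d = |0·(-7) + 1·4 − 0| / √(0 + 1) = |4|/1 = 4.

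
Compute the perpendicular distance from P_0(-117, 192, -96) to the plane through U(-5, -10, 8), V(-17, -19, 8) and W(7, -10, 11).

UV = (-12, -9, 0) and UW = (12, 0, 3), so a normal is n = UV × UW = (-27, 36, 108).
Then n·(-117, 192, -96) - 639 = -936.
|n| = √(729 + 1296 + 11664) = 117, so the distance is |-936|/117 = 8.

8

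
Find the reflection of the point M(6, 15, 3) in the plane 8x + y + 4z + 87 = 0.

With n = (8, 1, 4), the signed offset is (n·M − (-87))/|n|² = 162/81 = 2.
M' = M − 2t·n = (6, 15, 3) − 4·(8, 1, 4) = (−26, 11, −13).

(-26, 11, -13)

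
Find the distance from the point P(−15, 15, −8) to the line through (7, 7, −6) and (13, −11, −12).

2√94

A direction vector is d = (6, −18, −6).
AP = (−22, 8, −2), and AP × d = (−84, −144, 348).
|AP × d|² = 148896 and |d|² = 396, so the distance is √(148896/396) = √376 = 2√94.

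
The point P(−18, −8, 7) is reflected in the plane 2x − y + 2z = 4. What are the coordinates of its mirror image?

n = (2, −1, 2), |n|² = 9, n·P − 4 = -18, so t = -18/9 = -2.
Foot F = P − (-2)·n = (−14, −10, 11); the reflection is 2F − P = (−10, −12, 15).

(-10, -12, 15)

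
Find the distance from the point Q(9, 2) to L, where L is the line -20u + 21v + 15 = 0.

123/29

The normal to the line is n = (-20, 21) with |n| = 29.
|n·Q − (-15)| = |-138 − (-15)| = 123, so the distance is 123/29.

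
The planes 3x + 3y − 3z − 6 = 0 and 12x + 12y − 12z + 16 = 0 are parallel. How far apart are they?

10/(3√3)

Divide the second equation by 4 to match normals: 3x + 3y − 3z = -4.
Both planes have normal n = (3, 3, −3), |n| = 3√3. Any point on the first plane is at distance |(-4) − 6|/|n| = 10/(3√3) = 10√3/9 from the second.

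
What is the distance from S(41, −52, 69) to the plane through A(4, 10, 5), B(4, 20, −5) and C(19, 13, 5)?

27/√51

AB = (0, 10, −10) and AC = (15, 3, 0), so a normal is n = AB × AC = (30, −150, −150).
d = |30·41 + (-150)·(-52) + (-150)·69 − (-2130)| / √(900 + 22500 + 22500) = |810| / (30√51) = 9√51/17.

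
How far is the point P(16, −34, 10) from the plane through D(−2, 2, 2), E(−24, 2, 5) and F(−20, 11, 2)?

14/23

DE = (−22, 0, 3) and DF = (−18, 9, 0), so a normal is n = DE × DF = (−27, −54, −198).
Then n·(16, −34, 10) − (−450) = −126.
|n| = √(729 + 2916 + 39204) = 207, so the distance is |-126|/207 = 14/23.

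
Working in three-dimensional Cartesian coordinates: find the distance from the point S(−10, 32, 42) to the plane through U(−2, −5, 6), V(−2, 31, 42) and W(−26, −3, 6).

UV = (0, 36, 36) and UW = (−24, 2, 0), so a normal is n = UV × UW = (−72, −864, 864).
d = |(-72)·(-10) + (-864)·32 + 864·42 − 9648| / √(5184 + 746496 + 746496) = |-288| / 1224 = 4/17.

4/17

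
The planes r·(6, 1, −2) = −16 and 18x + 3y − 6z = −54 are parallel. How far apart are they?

2/√41

Divide the second equation by 3 to match normals: 6x + y − 2z = -18.
Both planes have normal n = (6, 1, −2), |n| = √41. Any point on the first plane is at distance |(-18) − (-16)|/|n| = 2/√41 = 2√41/41 from the second.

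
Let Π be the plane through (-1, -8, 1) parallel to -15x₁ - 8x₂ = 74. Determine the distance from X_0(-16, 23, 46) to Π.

23/17

Parallel planes share the normal n = (-15, -8, 0); since (-1, -8, 1) lies on the plane, its equation is -15x₁ - 8x₂ = 79.
n = (-15, -8, 0); n·P − 79 = -23; |n| = 17; distance = 23/17.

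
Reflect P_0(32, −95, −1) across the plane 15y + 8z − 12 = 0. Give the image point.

(32, 55, 79)

With n = (0, 15, 8), the signed offset is (n·P_0 − 12)/|n|² = -1445/289 = -5.
P_0' = P_0 − 2t·n = (32, −95, −1) − (-10)·(0, 15, 8) = (32, 55, 79).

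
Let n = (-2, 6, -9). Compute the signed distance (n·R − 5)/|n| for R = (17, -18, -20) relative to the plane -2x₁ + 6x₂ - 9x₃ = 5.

3

n·R − 5 = 33.
|n| = 11, so the signed distance is 33/11 = 3.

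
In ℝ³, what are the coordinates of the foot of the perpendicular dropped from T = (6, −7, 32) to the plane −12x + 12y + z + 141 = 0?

The perpendicular from T has direction n = (−12, 12, 1): r = (6, −7, 32) + μ(−12, 12, 1).
Substitute into the plane: n·(T + μn) = -141 gives -124 + 289μ = -141, so μ = -1/17.
Foot = (6, −7, 32) + (-1/17)·(−12, 12, 1) = (114/17, −131/17, 543/17).

(114/17, -131/17, 543/17)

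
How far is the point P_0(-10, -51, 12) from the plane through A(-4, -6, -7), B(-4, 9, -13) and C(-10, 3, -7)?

AB = (0, 15, -6) and AC = (-6, 9, 0), so a normal is n = AB × AC = (54, 36, 90).
n = (54, 36, 90); n·P − (-1062) = -234; |n| = 18√38; distance = 234/(18√38) = 13/√38.

13√38/38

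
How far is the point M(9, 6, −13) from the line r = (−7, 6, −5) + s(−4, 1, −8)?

8√5

Direction vector d = (−4, 1, −8).
AP = (16, 0, −8); AP·d = 0, |AP|² = 320, |d|² = 81.
distance² = |AP|² − (AP·d)²/|d|² = 320 − 0/81 = 320, so the distance is 8√5.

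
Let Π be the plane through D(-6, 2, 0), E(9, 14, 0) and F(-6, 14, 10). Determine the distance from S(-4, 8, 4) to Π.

DE = (15, 12, 0) and DF = (0, 12, 10), so a normal is n = DE × DF = (120, -150, 180).
Then n·(-4, 8, 4) - (-1020) = 60.
|n| = √(14400 + 22500 + 32400) = 30√77, so the distance is |60|/(30√77) = 2√77/77.

2√77/77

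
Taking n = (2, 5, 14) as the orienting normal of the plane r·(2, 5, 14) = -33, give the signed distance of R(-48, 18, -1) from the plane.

13/15

n·R − (-33) = 13.
|n| = 15, so the signed distance is 13/15.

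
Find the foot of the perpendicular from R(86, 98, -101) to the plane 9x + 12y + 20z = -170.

(2114/25, 2402/25, -521/5)

The perpendicular from R has direction n = (9, 12, 20): r = (86, 98, -101) + λ(9, 12, 20).
Substitute into the plane: n·(R + λn) = -170 gives -70 + 625λ = -170, so λ = -4/25.
Foot = (86, 98, -101) + (-4/25)·(9, 12, 20) = (2114/25, 2402/25, -521/5).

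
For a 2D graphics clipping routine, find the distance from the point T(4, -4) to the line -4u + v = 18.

The normal to the line is n = (-4, 1) with |n| = √17.
|n·T − 18| = |-20 − 18| = 38, so the distance is 38/√17 = 38√17/17.

38√17/17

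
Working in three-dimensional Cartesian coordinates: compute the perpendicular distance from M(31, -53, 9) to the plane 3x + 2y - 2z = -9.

22√17/17

d = |3·31 + 2·(-53) + (-2)·9 − (-9)| / √(9 + 4 + 4) = |-22| / √17 = 22√17/17.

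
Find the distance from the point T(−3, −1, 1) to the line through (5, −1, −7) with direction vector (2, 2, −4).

4√2

Direction vector d = (2, 2, −4).
AP = (−8, 0, 8); AP·d = -48, |AP|² = 128, |d|² = 24.
distance² = |AP|² − (AP·d)²/|d|² = 128 − 2304/24 = 32, so the distance is 4√2.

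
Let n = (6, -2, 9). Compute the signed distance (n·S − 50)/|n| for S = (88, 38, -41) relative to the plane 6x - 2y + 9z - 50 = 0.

3

n·S − 50 = 33.
|n| = 11, so the signed distance is 33/11 = 3.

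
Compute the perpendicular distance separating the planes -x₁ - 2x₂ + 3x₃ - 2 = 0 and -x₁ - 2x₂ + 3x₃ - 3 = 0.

1/√14

With common normal n = (-1, -2, 3) (|n| = √14), the distance is |2 − 3|/|n| = 1/√14 = √14/14.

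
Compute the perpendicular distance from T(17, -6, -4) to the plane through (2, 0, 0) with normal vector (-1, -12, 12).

The plane has equation n·(r − (2, 0, 0)) = 0, i.e. n·r = -2.
Then n·(17, -6, -4) - (-2) = 9.
|n| = √(1 + 144 + 144) = 17, so the distance is |9|/17 = 9/17.

9/17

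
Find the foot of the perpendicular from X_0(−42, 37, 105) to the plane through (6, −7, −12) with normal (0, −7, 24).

(-42, 65, 9)

n = (0, −7, 24), |n|² = 625, and n·X_0 − (-239) = 2500.
t = 2500/625 = 4, so the foot is X_0 − t·n = (−42, 37, 105) − 4·(0, −7, 24) = (−42, 65, 9).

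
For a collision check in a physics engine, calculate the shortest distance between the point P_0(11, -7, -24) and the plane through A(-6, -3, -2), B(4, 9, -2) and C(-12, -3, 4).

AB = (10, 12, 0) and AC = (-6, 0, 6), so a normal is n = AB × AC = (72, -60, 72).
d = |72·11 + (-60)·(-7) + 72·(-24) − (-396)| / √(5184 + 3600 + 5184) = |-120| / (12√97) = 10/√97.

10√97/97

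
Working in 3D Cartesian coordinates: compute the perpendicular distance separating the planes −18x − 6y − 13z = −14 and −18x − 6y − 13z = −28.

With common normal n = (−18, −6, −13) (|n| = 23), the distance is |(-14) − (-28)|/|n| = 14/23.

14/23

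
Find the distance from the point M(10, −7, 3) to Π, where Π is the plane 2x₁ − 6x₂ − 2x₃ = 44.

6/√11

Normal vector n = (2, −6, −2), and n·(10, −7, 3) − 44 = 12.
|n| = √(4 + 36 + 4) = 2√11, so the distance is |12|/(2√11) = 6/√11.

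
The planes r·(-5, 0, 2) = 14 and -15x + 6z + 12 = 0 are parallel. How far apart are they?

Divide the second equation by 3 to match normals: -5x + 2z = -4.
With common normal n = (-5, 0, 2) (|n| = √29), the distance is |14 − (-4)|/|n| = 18/√29.

18√29/29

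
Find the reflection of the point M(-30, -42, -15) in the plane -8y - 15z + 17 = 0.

With n = (0, -8, -15), the signed offset is (n·M − (-17))/|n|² = 578/289 = 2.
M' = M − 2t·n = (-30, -42, -15) − 4·(0, -8, -15) = (-30, -10, 45).

(-30, -10, 45)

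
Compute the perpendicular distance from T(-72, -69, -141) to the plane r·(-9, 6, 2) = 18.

6

Normal vector n = (-9, 6, 2), and n·(-72, -69, -141) - 18 = -66.
|n| = √(81 + 36 + 4) = 11, so the distance is |-66|/11 = 6.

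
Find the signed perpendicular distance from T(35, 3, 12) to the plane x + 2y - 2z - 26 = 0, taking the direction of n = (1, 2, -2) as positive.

n·T − 26 = -9.
|n| = 3, so the signed distance is -9/3 = -3.

-3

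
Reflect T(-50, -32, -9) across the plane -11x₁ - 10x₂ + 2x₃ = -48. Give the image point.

n = (-11, -10, 2), |n|² = 225, n·T − (-48) = 900, so t = 900/225 = 4.
Foot F = T − 4·n = (-6, 8, -17); the reflection is 2F − T = (38, 48, -25).

(38, 48, -25)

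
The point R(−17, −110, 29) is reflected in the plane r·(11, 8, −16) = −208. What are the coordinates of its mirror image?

(49, -62, -67)

With n = (11, 8, −16), the signed offset is (n·R − (-208))/|n|² = -1323/441 = -3.
R' = R − 2t·n = (−17, −110, 29) − (-6)·(11, 8, −16) = (49, −62, −67).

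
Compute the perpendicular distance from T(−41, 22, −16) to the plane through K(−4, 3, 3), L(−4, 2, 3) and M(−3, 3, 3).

19

KL = (0, −1, 0) and KM = (1, 0, 0), so a normal is n = KL × KM = (0, 0, 1).
Then n·(−41, 22, −16) − 3 = −19.
|n| = √(0 + 0 + 1) = 1, so the distance is |-19|/1 = 19.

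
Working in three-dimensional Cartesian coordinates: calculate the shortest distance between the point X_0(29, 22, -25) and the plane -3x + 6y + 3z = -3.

9/√6

Normal vector n = (-3, 6, 3), and n·(29, 22, -25) - (-3) = -27.
|n| = √(9 + 36 + 9) = 3√6, so the distance is |-27|/(3√6) = 3√6/2.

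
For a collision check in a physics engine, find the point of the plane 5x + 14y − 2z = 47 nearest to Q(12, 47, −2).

n = (5, 14, −2), |n|² = 225, and n·Q − 47 = 675.
t = 675/225 = 3, so the foot is Q − t·n = (12, 47, −2) − 3·(5, 14, −2) = (−3, 5, 4).

(-3, 5, 4)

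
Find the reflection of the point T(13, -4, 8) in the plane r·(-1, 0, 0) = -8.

With n = (-1, 0, 0), the signed offset is (n·T − (-8))/|n|² = -5/1 = -5.
T' = T − 2t·n = (13, -4, 8) − (-10)·(-1, 0, 0) = (3, -4, 8).

(3, -4, 8)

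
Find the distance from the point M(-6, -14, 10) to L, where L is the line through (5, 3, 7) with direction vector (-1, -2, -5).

Direction vector d = (-1, -2, -5).
AP = (-11, -17, 3), and AP × d = (91, -58, 5).
|AP × d|² = 11670 and |d|² = 30, so the distance is √(11670/30) = √389.

√389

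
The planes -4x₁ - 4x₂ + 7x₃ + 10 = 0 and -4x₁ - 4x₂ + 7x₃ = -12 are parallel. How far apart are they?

Both planes have normal n = (-4, -4, 7), |n| = 9. Any point on the first plane is at distance |(-12) − (-10)|/|n| = 2/9 from the second.

2/9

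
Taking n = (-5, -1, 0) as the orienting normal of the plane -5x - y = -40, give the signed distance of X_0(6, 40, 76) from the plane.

n·X_0 − (-40) = -30.
|n| = √26, so the signed distance is -30/√26.

-30/√26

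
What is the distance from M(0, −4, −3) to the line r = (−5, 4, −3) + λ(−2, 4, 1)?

Direction vector d = (−2, 4, 1).
AP = (5, −8, 0), and AP × d = (−8, −5, 4).
|AP × d|² = 105 and |d|² = 21, so the distance is √(105/21) = √5.

√5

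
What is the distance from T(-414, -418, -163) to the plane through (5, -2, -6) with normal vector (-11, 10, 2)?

The plane has equation n·(r − (5, -2, -6)) = 0, i.e. n·r = -87.
d = |(-11)·(-414) + 10·(-418) + 2·(-163) − (-87)| / √(121 + 100 + 4) = |135| / 15 = 9.

9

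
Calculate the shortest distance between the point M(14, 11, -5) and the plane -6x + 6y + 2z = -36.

d = |(-6)·14 + 6·11 + 2·(-5) − (-36)| / √(36 + 36 + 4) = |8| / (2√19) = 4√19/19.

4/√19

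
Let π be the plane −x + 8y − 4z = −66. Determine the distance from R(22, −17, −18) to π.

20/9

Normal vector n = (−1, 8, −4), and n·(22, −17, −18) − (−66) = −20.
|n| = √(1 + 64 + 16) = 9, so the distance is |-20|/9 = 20/9.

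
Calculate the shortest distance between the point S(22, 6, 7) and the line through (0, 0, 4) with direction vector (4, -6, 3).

Direction vector d = (4, -6, 3).
AP = (22, 6, 3); AP·d = 61, |AP|² = 529, |d|² = 61.
distance² = |AP|² − (AP·d)²/|d|² = 529 − 3721/61 = 468, so the distance is 6√13.

6√13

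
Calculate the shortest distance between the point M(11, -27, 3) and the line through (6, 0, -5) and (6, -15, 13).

√269

A direction vector is d = (0, -15, 18).
AP = (5, -27, 8); AP·d = 549, |AP|² = 818, |d|² = 549.
distance² = |AP|² − (AP·d)²/|d|² = 818 − 301401/549 = 269, so the distance is √269.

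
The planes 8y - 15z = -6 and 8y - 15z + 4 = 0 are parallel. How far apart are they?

2/17

Both planes have normal n = (0, 8, -15), |n| = 17. Any point on the first plane is at distance |(-4) − (-6)|/|n| = 2/17 from the second.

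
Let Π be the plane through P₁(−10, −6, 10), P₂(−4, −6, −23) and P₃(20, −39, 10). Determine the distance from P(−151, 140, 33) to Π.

3

P₁P₂ = (6, 0, −33) and P₁P₃ = (30, −33, 0), so a normal is n = P₁P₂ × P₁P₃ = (−1089, −990, −198).
d = |(-1089)·(-151) + (-990)·140 + (-198)·33 − 14850| / √(1185921 + 980100 + 39204) = |4455| / 1485 = 3.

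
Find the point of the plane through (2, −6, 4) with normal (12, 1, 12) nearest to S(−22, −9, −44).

(14, -6, -8)

The perpendicular from S has direction n = (12, 1, 12): r = (−22, −9, −44) + t(12, 1, 12).
Substitute into the plane: n·(S + tn) = 66 gives -801 + 289t = 66, so t = 3.
Foot = (−22, −9, −44) + 3·(12, 1, 12) = (14, −6, −8).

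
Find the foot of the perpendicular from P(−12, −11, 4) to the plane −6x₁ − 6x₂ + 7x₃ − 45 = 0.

(-6, -5, -3)

The perpendicular from P has direction n = (−6, −6, 7): r = (−12, −11, 4) + μ(−6, −6, 7).
Substitute into the plane: n·(P + μn) = 45 gives 166 + 121μ = 45, so μ = -1.
Foot = (−12, −11, 4) + (-1)·(−6, −6, 7) = (−6, −5, −3).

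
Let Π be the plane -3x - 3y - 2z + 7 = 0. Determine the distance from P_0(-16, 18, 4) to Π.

7√22/22

Normal vector n = (-3, -3, -2), and n·(-16, 18, 4) - (-7) = -7.
|n| = √(9 + 9 + 4) = √22, so the distance is |-7|/√22 = 7/√22.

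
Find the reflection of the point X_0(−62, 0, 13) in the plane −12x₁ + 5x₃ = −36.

With n = (−12, 0, 5), the signed offset is (n·X_0 − (-36))/|n|² = 845/169 = 5.
X_0' = X_0 − 2t·n = (−62, 0, 13) − 10·(−12, 0, 5) = (58, 0, −37).

(58, 0, -37)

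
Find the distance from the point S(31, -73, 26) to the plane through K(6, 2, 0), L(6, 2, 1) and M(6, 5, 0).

KL = (0, 0, 1) and KM = (0, 3, 0), so a normal is n = KL × KM = (-3, 0, 0).
n = (-3, 0, 0); n·P − (-18) = -75; |n| = 3; distance = 75/3 = 25.

25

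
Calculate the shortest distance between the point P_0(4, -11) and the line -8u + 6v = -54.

22/5

d = |(-8)·4 + 6·(-11) − (-54)| / √(64 + 36) = |-44|/10 = 22/5.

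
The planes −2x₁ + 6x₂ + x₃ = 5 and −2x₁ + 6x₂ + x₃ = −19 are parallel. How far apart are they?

Both planes have normal n = (−2, 6, 1), |n| = √41. Any point on the first plane is at distance |(-19) − 5|/|n| = 24/√41 = 24√41/41 from the second.

24/√41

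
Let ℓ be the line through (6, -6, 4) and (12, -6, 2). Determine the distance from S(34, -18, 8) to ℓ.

A direction vector is d = (6, 0, -2).
AP = (28, -12, 4); AP·d = 160, |AP|² = 944, |d|² = 40.
distance² = |AP|² − (AP·d)²/|d|² = 944 − 25600/40 = 304, so the distance is 4√19.

4√19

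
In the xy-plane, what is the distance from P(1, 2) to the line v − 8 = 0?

The normal to the line is n = (0, 1) with |n| = 1.
|n·P − 8| = |2 − 8| = 6, so the distance is 6/1 = 6.

6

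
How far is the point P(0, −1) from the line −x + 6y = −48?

The normal to the line is n = (−1, 6) with |n| = √37.
|n·P − (-48)| = |-6 − (-48)| = 42, so the distance is 42/√37.

42/√37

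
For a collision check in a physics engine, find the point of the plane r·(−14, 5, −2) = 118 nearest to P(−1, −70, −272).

The perpendicular from P has direction n = (−14, 5, −2): r = (−1, −70, −272) + μ(−14, 5, −2).
Substitute into the plane: n·(P + μn) = 118 gives 208 + 225μ = 118, so μ = -2/5.
Foot = (−1, −70, −272) + (-2/5)·(−14, 5, −2) = (23/5, −72, −1356/5).

(23/5, -72, -1356/5)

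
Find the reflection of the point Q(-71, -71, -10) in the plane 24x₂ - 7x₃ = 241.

n = (0, 24, -7), |n|² = 625, n·Q − 241 = -1875, so t = -1875/625 = -3.
Foot F = Q − (-3)·n = (-71, 1, -31); the reflection is 2F − Q = (-71, 73, -52).

(-71, 73, -52)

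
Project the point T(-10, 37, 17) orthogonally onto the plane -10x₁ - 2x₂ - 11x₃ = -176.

(-28/3, 557/15, 266/15)

n = (-10, -2, -11), |n|² = 225, and n·T − (-176) = 15.
t = 15/225 = 1/15, so the foot is T − t·n = (-10, 37, 17) − (1/15)·(-10, -2, -11) = (-28/3, 557/15, 266/15).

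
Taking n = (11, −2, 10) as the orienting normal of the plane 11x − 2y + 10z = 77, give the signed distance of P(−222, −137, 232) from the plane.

n·P − 77 = 75.
|n| = 15, so the signed distance is 75/15 = 5.

5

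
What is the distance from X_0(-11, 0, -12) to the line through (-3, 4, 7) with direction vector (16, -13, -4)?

Direction vector d = (16, -13, -4).
AP = (-8, -4, -19); AP·d = 0, |AP|² = 441, |d|² = 441.
distance² = |AP|² − (AP·d)²/|d|² = 441 − 0/441 = 441, so the distance is 21.

21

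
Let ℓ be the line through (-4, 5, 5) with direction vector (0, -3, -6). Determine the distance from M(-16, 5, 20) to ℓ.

Direction vector d = (0, -3, -6).
AP = (-12, 0, 15), and AP × d = (45, -72, 36).
|AP × d|² = 8505 and |d|² = 45, so the distance is √(8505/45) = √189 = 3√21.

3√21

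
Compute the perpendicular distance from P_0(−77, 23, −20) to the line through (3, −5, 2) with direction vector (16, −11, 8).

Direction vector d = (16, −11, 8).
AP = (−80, 28, −22), and AP × d = (−18, 288, 432).
|AP × d|² = 269892 and |d|² = 441, so the distance is √(269892/441) = √612 = 6√17.

6√17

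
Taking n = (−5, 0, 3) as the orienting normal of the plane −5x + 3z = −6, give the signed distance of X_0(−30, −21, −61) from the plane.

-27√34/34

n·X_0 − (-6) = -27.
|n| = √34, so the signed distance is -27√34/34.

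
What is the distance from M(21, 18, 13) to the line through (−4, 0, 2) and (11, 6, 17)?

A direction vector is d = (15, 6, 15).
AP = (25, 18, 11), and AP × d = (204, −210, −120).
|AP × d|² = 100116 and |d|² = 486, so the distance is √(100116/486) = √206.

√206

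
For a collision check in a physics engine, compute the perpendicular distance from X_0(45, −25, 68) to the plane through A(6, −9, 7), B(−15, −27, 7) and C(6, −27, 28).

20/11

AB = (−21, −18, 0) and AC = (0, −18, 21), so a normal is n = AB × AC = (−378, 441, 378).
d = |(-378)·45 + 441·(-25) + 378·68 − (-3591)| / √(142884 + 194481 + 142884) = |1260| / 693 = 20/11.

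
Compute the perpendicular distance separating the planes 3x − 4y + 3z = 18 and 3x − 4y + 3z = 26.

4√34/17

With common normal n = (3, −4, 3) (|n| = √34), the distance is |18 − 26|/|n| = 8/√34.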